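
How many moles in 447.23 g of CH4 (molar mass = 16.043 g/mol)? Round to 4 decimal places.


n = mass / M
n = 447.23 / 16.043
n = 27.87695568 mol, rounded to 4 dp:

27.8770 mol


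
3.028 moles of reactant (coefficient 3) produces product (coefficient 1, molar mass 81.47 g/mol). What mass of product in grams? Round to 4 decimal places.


Use the coefficient ratio to convert reactant moles to product moles, then multiply by the product's molar mass.
moles_P = moles_R * (coeff_P / coeff_R) = 3.028 * (1/3) = 1.009333
mass_P = moles_P * M_P = 1.009333 * 81.47
mass_P = 82.23035951 g, rounded to 4 dp:

82.2304 g


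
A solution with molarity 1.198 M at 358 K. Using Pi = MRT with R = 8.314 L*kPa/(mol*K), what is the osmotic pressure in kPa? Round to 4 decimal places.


Osmotic pressure (van't Hoff): Pi = M*R*T.
RT = 8.314 * 358 = 2976.412
Pi = 1.198 * 2976.412
Pi = 3565.741576 kPa, rounded to 4 dp:

3565.7416 kPa


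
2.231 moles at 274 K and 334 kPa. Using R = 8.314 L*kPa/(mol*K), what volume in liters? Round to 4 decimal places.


PV = nRT, solve for V = nRT / P.
nRT = 2.231 * 8.314 * 274 = 5082.2983
V = 5082.2983 / 334
V = 15.21646198 L, rounded to 4 dp:

15.2165 L


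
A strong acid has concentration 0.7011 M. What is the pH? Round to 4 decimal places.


A strong acid dissociates completely, so [H+] equals the given concentration.
pH = -log10([H+]) = -log10(0.7011)
pH = 0.15422003, rounded to 4 dp:

0.1542


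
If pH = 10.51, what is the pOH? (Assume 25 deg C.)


At 25 deg C, pH + pOH = 14.
pOH = 14 - pH = 14 - 10.51
pOH = 3.49:

3.49


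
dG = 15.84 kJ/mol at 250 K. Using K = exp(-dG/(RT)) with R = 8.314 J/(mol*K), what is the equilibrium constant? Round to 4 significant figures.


dG is in kJ/mol; multiply by 1000 to match R in J/(mol*K).
RT = 8.314 * 250 = 2078.5 J/mol
exponent = -dG*1000 / (RT) = -(15.84*1000) / 2078.5 = -7.62088044
K = exp(-7.62088044)
K = 0.00049011013, rounded to 4 significant figures:

0.0004901


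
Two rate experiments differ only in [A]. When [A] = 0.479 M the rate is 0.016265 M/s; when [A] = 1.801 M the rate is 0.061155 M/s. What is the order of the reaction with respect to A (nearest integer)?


Rate is proportional to [A]^n, so rate2/rate1 = ([A]2/[A]1)^n. Take logs to solve for n.
rate2/rate1 = 0.061155 / 0.016265 = 3.7599
[A]2/[A]1 = 1.801 / 0.479 = 3.7599
n = ln(3.7599) / ln(3.7599) = 1.0
Nearest integer order:

1


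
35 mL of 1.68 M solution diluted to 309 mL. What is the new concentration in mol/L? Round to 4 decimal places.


Dilution: M1*V1 = M2*V2, solve for M2.
M2 = M1*V1 / V2
M2 = 1.68 * 35 / 309
M2 = 58.8 / 309
M2 = 0.19029126 mol/L, rounded to 4 dp:

0.1903 mol/L


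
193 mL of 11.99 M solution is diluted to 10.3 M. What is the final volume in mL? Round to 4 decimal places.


Dilution: M1*V1 = M2*V2, solve for V2.
V2 = M1*V1 / M2
V2 = 11.99 * 193 / 10.3
V2 = 2314.07 / 10.3
V2 = 224.66699029 mL, rounded to 4 dp:

224.6670 mL


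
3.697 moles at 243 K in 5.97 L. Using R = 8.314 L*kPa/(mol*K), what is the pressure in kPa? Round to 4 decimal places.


PV = nRT, solve for P = nRT / V.
nRT = 3.697 * 8.314 * 243 = 7469.0565
P = 7469.0565 / 5.97
P = 1251.09824121 kPa, rounded to 4 dp:

1251.0982 kPa


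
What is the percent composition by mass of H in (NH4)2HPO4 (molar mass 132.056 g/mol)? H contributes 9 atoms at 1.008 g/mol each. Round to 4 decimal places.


pct = 100 * (n_elem * M_elem) / M_total
mass_contribution = 9 * 1.008 = 9.072 g/mol
pct = 100 * 9.072 / 132.056
pct = 6.86981281 %, rounded to 4 dp:

6.8698 %


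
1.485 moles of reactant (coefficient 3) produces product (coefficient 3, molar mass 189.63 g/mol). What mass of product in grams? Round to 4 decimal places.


Use the coefficient ratio to convert reactant moles to product moles, then multiply by the product's molar mass.
moles_P = moles_R * (coeff_P / coeff_R) = 1.485 * (3/3) = 1.485
mass_P = moles_P * M_P = 1.485 * 189.63
mass_P = 281.60055 g, rounded to 4 dp:

281.6006 g


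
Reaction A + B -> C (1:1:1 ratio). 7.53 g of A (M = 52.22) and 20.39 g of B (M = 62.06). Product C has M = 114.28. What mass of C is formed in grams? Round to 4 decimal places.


Find moles of each reactant; the smaller value is the limiting reagent in a 1:1:1 reaction, so moles_C equals moles of the limiter.
n_A = mass_A / M_A = 7.53 / 52.22 = 0.144198 mol
n_B = mass_B / M_B = 20.39 / 62.06 = 0.328553 mol
Limiting reagent: A (smaller), n_limiting = 0.144198 mol
mass_C = n_limiting * M_C = 0.144198 * 114.28
mass_C = 16.47894744 g, rounded to 4 dp:

16.4789 g


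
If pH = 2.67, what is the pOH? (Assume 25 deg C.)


At 25 deg C, pH + pOH = 14.
pOH = 14 - pH = 14 - 2.67
pOH = 11.33:

11.33


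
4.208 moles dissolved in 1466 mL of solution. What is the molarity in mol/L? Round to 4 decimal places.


Convert volume to liters: V_L = V_mL / 1000.
V_L = 1466 / 1000 = 1.466 L
M = n / V_L = 4.208 / 1.466
M = 2.87039563 mol/L, rounded to 4 dp:

2.8704 mol/L


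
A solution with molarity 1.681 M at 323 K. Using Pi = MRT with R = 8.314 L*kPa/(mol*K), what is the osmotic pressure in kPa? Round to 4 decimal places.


Osmotic pressure (van't Hoff): Pi = M*R*T.
RT = 8.314 * 323 = 2685.422
Pi = 1.681 * 2685.422
Pi = 4514.194382 kPa, rounded to 4 dp:

4514.1944 kPa


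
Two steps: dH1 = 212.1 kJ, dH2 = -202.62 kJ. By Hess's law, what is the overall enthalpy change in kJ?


Hess's law: enthalpy is a state function, so add the step enthalpies.
dH_total = dH1 + dH2 = 212.1 + (-202.62)
dH_total = 9.48 kJ:

9.48 kJ


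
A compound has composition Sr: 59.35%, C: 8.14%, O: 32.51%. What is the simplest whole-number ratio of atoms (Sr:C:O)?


Assume 100 g of compound, divide each mass% by atomic mass to get moles, then normalize by the smallest to get a raw atom ratio.
Moles per 100 g: Sr: 59.35/87.62 = 0.6774, C: 8.14/12.011 = 0.6777, O: 32.51/15.999 = 2.032
Raw ratio (divide by min = 0.6774): Sr: 1.0, C: 1.001, O: 3.0
Multiply by 1 to clear fractions: Sr: 1.0 ~= 1, C: 1.001 ~= 1, O: 3.0 ~= 3
Reduce by GCD to get the simplest whole-number ratio:

1:1:3


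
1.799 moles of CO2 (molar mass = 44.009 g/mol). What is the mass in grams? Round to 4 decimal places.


mass = n * M
mass = 1.799 * 44.009
mass = 79.172191 g, rounded to 4 dp:

79.1722 g


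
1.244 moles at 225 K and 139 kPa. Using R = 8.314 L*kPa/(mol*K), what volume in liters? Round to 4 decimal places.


PV = nRT, solve for V = nRT / P.
nRT = 1.244 * 8.314 * 225 = 2327.0886
V = 2327.0886 / 139
V = 16.7416446 L, rounded to 4 dp:

16.7416 L


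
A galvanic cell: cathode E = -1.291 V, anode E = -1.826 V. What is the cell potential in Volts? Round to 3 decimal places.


Standard cell potential: E_cell = E_cathode - E_anode.
E_cell = -1.291 - (-1.826)
E_cell = 0.535 V, rounded to 3 dp:

0.535 V


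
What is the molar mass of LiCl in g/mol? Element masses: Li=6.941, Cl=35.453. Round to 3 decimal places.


M = sum(count * atomic_mass) over atoms.
M = 1*6.941 + 1*35.453
M = 6.941 + 35.453
M = 42.394 g/mol, rounded to 3 dp:

42.394 g/mol


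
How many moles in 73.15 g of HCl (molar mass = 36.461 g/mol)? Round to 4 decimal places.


n = mass / M
n = 73.15 / 36.461
n = 2.00625326 mol, rounded to 4 dp:

2.0063 mol


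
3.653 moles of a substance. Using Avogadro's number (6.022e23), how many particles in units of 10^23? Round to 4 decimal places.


N = n * NA, then divide by 1e23 for the requested units.
N / 1e23 = n * 6.022
N / 1e23 = 3.653 * 6.022
N / 1e23 = 21.998366, rounded to 4 dp:

21.9984


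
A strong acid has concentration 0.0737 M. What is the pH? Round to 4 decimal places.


A strong acid dissociates completely, so [H+] equals the given concentration.
pH = -log10([H+]) = -log10(0.0737)
pH = 1.13253251, rounded to 4 dp:

1.1325


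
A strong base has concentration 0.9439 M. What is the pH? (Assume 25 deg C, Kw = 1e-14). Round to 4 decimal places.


A strong base dissociates completely, so [OH-] equals the given concentration.
pOH = -log10([OH-]) = -log10(0.9439) = 0.025074
pH = 14 - pOH = 14 - 0.025074
pH = 13.974926, rounded to 4 dp:

13.9749


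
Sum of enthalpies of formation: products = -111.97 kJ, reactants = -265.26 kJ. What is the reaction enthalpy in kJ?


dH_rxn = sum(dH_f products) - sum(dH_f reactants)
dH_rxn = -111.97 - (-265.26)
dH_rxn = 153.29 kJ:

153.29 kJ


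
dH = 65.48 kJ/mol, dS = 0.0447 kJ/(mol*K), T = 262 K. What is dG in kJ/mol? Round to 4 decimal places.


Gibbs: dG = dH - T*dS (consistent units, dS already in kJ/(mol*K)).
T*dS = 262 * 0.0447 = 11.7114
dG = 65.48 - (11.7114)
dG = 53.7686 kJ/mol, rounded to 4 dp:

53.7686 kJ/mol


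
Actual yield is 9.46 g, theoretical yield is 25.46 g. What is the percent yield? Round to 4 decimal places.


% yield = 100 * actual / theoretical
% yield = 100 * 9.46 / 25.46
% yield = 37.15632364 %, rounded to 4 dp:

37.1563 %


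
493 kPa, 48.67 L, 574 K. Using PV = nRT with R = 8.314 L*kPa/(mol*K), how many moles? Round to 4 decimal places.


PV = nRT, solve for n = PV / (RT).
PV = 493 * 48.67 = 23994.31
RT = 8.314 * 574 = 4772.236
n = 23994.31 / 4772.236
n = 5.02789678 mol, rounded to 4 dp:

5.0279 mol


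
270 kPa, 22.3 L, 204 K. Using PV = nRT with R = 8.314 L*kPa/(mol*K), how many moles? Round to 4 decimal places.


PV = nRT, solve for n = PV / (RT).
PV = 270 * 22.3 = 6021.0
RT = 8.314 * 204 = 1696.056
n = 6021.0 / 1696.056
n = 3.55000071 mol, rounded to 4 dp:

3.5500 mol


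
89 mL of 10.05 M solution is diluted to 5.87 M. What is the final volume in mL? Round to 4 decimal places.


Dilution: M1*V1 = M2*V2, solve for V2.
V2 = M1*V1 / M2
V2 = 10.05 * 89 / 5.87
V2 = 894.45 / 5.87
V2 = 152.37649063 mL, rounded to 4 dp:

152.3765 mL


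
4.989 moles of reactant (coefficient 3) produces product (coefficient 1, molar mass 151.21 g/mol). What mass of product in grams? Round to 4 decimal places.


Use the coefficient ratio to convert reactant moles to product moles, then multiply by the product's molar mass.
moles_P = moles_R * (coeff_P / coeff_R) = 4.989 * (1/3) = 1.663
mass_P = moles_P * M_P = 1.663 * 151.21
mass_P = 251.46223 g, rounded to 4 dp:

251.4622 g


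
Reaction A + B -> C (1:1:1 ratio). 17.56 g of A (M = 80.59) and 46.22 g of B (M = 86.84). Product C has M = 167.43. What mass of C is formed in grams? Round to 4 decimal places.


Find moles of each reactant; the smaller value is the limiting reagent in a 1:1:1 reaction, so moles_C equals moles of the limiter.
n_A = mass_A / M_A = 17.56 / 80.59 = 0.217893 mol
n_B = mass_B / M_B = 46.22 / 86.84 = 0.532243 mol
Limiting reagent: A (smaller), n_limiting = 0.217893 mol
mass_C = n_limiting * M_C = 0.217893 * 167.43
mass_C = 36.48182499 g, rounded to 4 dp:

36.4818 g


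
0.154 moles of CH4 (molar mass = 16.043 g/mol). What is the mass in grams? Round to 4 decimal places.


mass = n * M
mass = 0.154 * 16.043
mass = 2.470622 g, rounded to 4 dp:

2.4706 g


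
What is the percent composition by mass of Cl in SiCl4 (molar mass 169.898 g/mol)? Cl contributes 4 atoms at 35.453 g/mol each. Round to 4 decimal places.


pct = 100 * (n_elem * M_elem) / M_total
mass_contribution = 4 * 35.453 = 141.812 g/mol
pct = 100 * 141.812 / 169.898
pct = 83.46890487 %, rounded to 4 dp:

83.4689 %


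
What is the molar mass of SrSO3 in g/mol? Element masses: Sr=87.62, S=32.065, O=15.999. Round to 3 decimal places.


M = sum(count * atomic_mass) over atoms.
M = 1*87.62 + 1*32.065 + 3*15.999
M = 87.62 + 32.065 + 47.997
M = 167.682 g/mol, rounded to 3 dp:

167.682 g/mol


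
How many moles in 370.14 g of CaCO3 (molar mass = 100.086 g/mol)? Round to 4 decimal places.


n = mass / M
n = 370.14 / 100.086
n = 3.69821953 mol, rounded to 4 dp:

3.6982 mol


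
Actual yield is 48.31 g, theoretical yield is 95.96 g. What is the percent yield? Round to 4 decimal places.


% yield = 100 * actual / theoretical
% yield = 100 * 48.31 / 95.96
% yield = 50.34389329 %, rounded to 4 dp:

50.3439 %


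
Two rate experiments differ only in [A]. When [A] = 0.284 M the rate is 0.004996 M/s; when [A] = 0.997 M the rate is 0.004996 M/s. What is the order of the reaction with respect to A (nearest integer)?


Rate is proportional to [A]^n, so rate2/rate1 = ([A]2/[A]1)^n. Take logs to solve for n.
rate2/rate1 = 0.004996 / 0.004996 = 1.0
[A]2/[A]1 = 0.997 / 0.284 = 3.5106
n = ln(1.0) / ln(3.5106) = 0.0
Nearest integer order:

0


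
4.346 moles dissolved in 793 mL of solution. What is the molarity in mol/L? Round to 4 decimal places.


Convert volume to liters: V_L = V_mL / 1000.
V_L = 793 / 1000 = 0.793 L
M = n / V_L = 4.346 / 0.793
M = 5.48045397 mol/L, rounded to 4 dp:

5.4805 mol/L


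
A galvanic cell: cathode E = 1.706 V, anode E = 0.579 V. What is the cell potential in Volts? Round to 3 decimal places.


Standard cell potential: E_cell = E_cathode - E_anode.
E_cell = 1.706 - (0.579)
E_cell = 1.127 V, rounded to 3 dp:

1.127 V


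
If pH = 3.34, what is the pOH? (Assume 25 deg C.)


At 25 deg C, pH + pOH = 14.
pOH = 14 - pH = 14 - 3.34
pOH = 10.66:

10.66


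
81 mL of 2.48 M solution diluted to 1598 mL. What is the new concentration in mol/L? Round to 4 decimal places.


Dilution: M1*V1 = M2*V2, solve for M2.
M2 = M1*V1 / V2
M2 = 2.48 * 81 / 1598
M2 = 200.88 / 1598
M2 = 0.12570713 mol/L, rounded to 4 dp:

0.1257 mol/L


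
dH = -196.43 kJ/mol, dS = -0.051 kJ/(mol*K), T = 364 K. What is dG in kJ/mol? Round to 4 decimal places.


Gibbs: dG = dH - T*dS (consistent units, dS already in kJ/(mol*K)).
T*dS = 364 * -0.051 = -18.564
dG = -196.43 - (-18.564)
dG = -177.866 kJ/mol, rounded to 4 dp:

-177.8660 kJ/mol


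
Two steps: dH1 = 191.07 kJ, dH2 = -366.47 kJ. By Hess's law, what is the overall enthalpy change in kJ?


Hess's law: enthalpy is a state function, so add the step enthalpies.
dH_total = dH1 + dH2 = 191.07 + (-366.47)
dH_total = -175.4 kJ:

-175.40 kJ


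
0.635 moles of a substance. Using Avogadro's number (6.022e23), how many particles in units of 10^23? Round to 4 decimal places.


N = n * NA, then divide by 1e23 for the requested units.
N / 1e23 = n * 6.022
N / 1e23 = 0.635 * 6.022
N / 1e23 = 3.82397, rounded to 4 dp:

3.8240


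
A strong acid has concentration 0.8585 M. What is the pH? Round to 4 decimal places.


A strong acid dissociates completely, so [H+] equals the given concentration.
pH = -log10([H+]) = -log10(0.8585)
pH = 0.0662597, rounded to 4 dp:

0.0663


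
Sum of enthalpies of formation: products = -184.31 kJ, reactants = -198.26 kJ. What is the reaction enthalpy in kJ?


dH_rxn = sum(dH_f products) - sum(dH_f reactants)
dH_rxn = -184.31 - (-198.26)
dH_rxn = 13.95 kJ:

13.95 kJ


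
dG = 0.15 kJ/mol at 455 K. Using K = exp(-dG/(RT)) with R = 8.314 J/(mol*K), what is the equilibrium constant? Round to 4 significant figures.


dG is in kJ/mol; multiply by 1000 to match R in J/(mol*K).
RT = 8.314 * 455 = 3782.87 J/mol
exponent = -dG*1000 / (RT) = -(0.15*1000) / 3782.87 = -0.03965243
K = exp(-0.03965243)
K = 0.96112344, rounded to 4 significant figures:

0.9611


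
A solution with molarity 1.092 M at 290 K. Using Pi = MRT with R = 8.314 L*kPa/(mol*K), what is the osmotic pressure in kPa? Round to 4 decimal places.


Osmotic pressure (van't Hoff): Pi = M*R*T.
RT = 8.314 * 290 = 2411.06
Pi = 1.092 * 2411.06
Pi = 2632.87752 kPa, rounded to 4 dp:

2632.8775 kPa


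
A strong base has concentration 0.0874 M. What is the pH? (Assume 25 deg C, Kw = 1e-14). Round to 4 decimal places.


A strong base dissociates completely, so [OH-] equals the given concentration.
pOH = -log10([OH-]) = -log10(0.0874) = 1.058489
pH = 14 - pOH = 14 - 1.058489
pH = 12.941511, rounded to 4 dp:

12.9415


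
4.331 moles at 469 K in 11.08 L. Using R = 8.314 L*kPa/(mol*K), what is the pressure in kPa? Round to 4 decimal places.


PV = nRT, solve for P = nRT / V.
nRT = 4.331 * 8.314 * 469 = 16887.721
P = 16887.721 / 11.08
P = 1524.16254513 kPa, rounded to 4 dp:

1524.1625 kPa


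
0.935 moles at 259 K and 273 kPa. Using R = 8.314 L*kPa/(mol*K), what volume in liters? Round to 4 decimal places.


PV = nRT, solve for V = nRT / P.
nRT = 0.935 * 8.314 * 259 = 2013.3598
V = 2013.3598 / 273
V = 7.37494432 L, rounded to 4 dp:

7.3749 L


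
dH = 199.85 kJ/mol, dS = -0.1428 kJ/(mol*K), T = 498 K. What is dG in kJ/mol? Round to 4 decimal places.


Gibbs: dG = dH - T*dS (consistent units, dS already in kJ/(mol*K)).
T*dS = 498 * -0.1428 = -71.1144
dG = 199.85 - (-71.1144)
dG = 270.9644 kJ/mol, rounded to 4 dp:

270.9644 kJ/mol


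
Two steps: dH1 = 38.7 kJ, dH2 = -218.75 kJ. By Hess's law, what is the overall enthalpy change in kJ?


Hess's law: enthalpy is a state function, so add the step enthalpies.
dH_total = dH1 + dH2 = 38.7 + (-218.75)
dH_total = -180.05 kJ:

-180.05 kJ


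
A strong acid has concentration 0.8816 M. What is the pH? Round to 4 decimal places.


A strong acid dissociates completely, so [H+] equals the given concentration.
pH = -log10([H+]) = -log10(0.8816)
pH = 0.05472842, rounded to 4 dp:

0.0547


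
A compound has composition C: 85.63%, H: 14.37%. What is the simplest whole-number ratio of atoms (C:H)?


Assume 100 g of compound, divide each mass% by atomic mass to get moles, then normalize by the smallest to get a raw atom ratio.
Moles per 100 g: C: 85.63/12.011 = 7.1293, H: 14.37/1.008 = 14.256
Raw ratio (divide by min = 7.1293): C: 1.0, H: 2.0
Multiply by 1 to clear fractions: C: 1.0 ~= 1, H: 2.0 ~= 2
Reduce by GCD to get the simplest whole-number ratio:

1:2


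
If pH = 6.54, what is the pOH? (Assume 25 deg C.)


At 25 deg C, pH + pOH = 14.
pOH = 14 - pH = 14 - 6.54
pOH = 7.46:

7.46


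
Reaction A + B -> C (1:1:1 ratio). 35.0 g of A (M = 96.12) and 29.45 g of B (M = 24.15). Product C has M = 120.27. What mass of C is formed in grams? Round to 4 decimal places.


Find moles of each reactant; the smaller value is the limiting reagent in a 1:1:1 reaction, so moles_C equals moles of the limiter.
n_A = mass_A / M_A = 35.0 / 96.12 = 0.364128 mol
n_B = mass_B / M_B = 29.45 / 24.15 = 1.219462 mol
Limiting reagent: A (smaller), n_limiting = 0.364128 mol
mass_C = n_limiting * M_C = 0.364128 * 120.27
mass_C = 43.79367456 g, rounded to 4 dp:

43.7937 g


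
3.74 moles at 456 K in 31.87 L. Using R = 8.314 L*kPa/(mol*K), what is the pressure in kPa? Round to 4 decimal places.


PV = nRT, solve for P = nRT / V.
nRT = 3.74 * 8.314 * 456 = 14179.0282
P = 14179.0282 / 31.87
P = 444.90204581 kPa, rounded to 4 dp:

444.9020 kPa


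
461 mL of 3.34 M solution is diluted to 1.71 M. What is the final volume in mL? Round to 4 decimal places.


Dilution: M1*V1 = M2*V2, solve for V2.
V2 = M1*V1 / M2
V2 = 3.34 * 461 / 1.71
V2 = 1539.74 / 1.71
V2 = 900.43274854 mL, rounded to 4 dp:

900.4327 mL


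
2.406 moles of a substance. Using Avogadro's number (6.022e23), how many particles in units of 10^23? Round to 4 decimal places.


N = n * NA, then divide by 1e23 for the requested units.
N / 1e23 = n * 6.022
N / 1e23 = 2.406 * 6.022
N / 1e23 = 14.488932, rounded to 4 dp:

14.4889


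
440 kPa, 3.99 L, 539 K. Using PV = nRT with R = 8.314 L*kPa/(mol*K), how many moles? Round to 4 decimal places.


PV = nRT, solve for n = PV / (RT).
PV = 440 * 3.99 = 1755.6
RT = 8.314 * 539 = 4481.246
n = 1755.6 / 4481.246
n = 0.39176604 mol, rounded to 4 dp:

0.3918 mol


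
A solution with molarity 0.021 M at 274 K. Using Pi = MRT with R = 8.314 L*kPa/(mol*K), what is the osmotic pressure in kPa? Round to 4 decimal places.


Osmotic pressure (van't Hoff): Pi = M*R*T.
RT = 8.314 * 274 = 2278.036
Pi = 0.021 * 2278.036
Pi = 47.838756 kPa, rounded to 4 dp:

47.8388 kPa


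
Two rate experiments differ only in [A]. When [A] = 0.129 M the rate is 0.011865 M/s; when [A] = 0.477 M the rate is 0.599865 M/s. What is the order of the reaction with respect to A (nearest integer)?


Rate is proportional to [A]^n, so rate2/rate1 = ([A]2/[A]1)^n. Take logs to solve for n.
rate2/rate1 = 0.599865 / 0.011865 = 50.5575
[A]2/[A]1 = 0.477 / 0.129 = 3.6977
n = ln(50.5575) / ln(3.6977) = 3.0
Nearest integer order:

3


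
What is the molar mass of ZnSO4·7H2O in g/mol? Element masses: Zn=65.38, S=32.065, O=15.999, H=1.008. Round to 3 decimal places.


M = sum(count * atomic_mass) over atoms.
M = 1*65.38 + 1*32.065 + 11*15.999 + 14*1.008
M = 65.38 + 32.065 + 175.989 + 14.112
M = 287.546 g/mol, rounded to 3 dp:

287.546 g/mol


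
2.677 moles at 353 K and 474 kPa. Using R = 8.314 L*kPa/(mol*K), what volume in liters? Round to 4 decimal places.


PV = nRT, solve for V = nRT / P.
nRT = 2.677 * 8.314 * 353 = 7856.572
V = 7856.572 / 474
V = 16.57504641 L, rounded to 4 dp:

16.5750 L


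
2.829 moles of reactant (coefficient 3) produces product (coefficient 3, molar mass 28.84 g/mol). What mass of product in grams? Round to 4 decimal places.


Use the coefficient ratio to convert reactant moles to product moles, then multiply by the product's molar mass.
moles_P = moles_R * (coeff_P / coeff_R) = 2.829 * (3/3) = 2.829
mass_P = moles_P * M_P = 2.829 * 28.84
mass_P = 81.58836 g, rounded to 4 dp:

81.5884 g


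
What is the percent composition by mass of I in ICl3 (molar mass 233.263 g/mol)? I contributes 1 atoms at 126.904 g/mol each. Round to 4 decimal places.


pct = 100 * (n_elem * M_elem) / M_total
mass_contribution = 1 * 126.904 = 126.904 g/mol
pct = 100 * 126.904 / 233.263
pct = 54.40382744 %, rounded to 4 dp:

54.4038 %


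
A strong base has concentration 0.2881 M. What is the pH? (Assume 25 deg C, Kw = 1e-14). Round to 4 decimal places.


A strong base dissociates completely, so [OH-] equals the given concentration.
pOH = -log10([OH-]) = -log10(0.2881) = 0.540457
pH = 14 - pOH = 14 - 0.540457
pH = 13.459543, rounded to 4 dp:

13.4595


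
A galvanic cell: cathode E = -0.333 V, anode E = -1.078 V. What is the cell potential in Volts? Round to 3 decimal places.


Standard cell potential: E_cell = E_cathode - E_anode.
E_cell = -0.333 - (-1.078)
E_cell = 0.745 V, rounded to 3 dp:

0.745 V


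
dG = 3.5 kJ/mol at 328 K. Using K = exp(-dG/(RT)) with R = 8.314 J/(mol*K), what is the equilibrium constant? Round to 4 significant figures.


dG is in kJ/mol; multiply by 1000 to match R in J/(mol*K).
RT = 8.314 * 328 = 2726.992 J/mol
exponent = -dG*1000 / (RT) = -(3.5*1000) / 2726.992 = -1.28346544
K = exp(-1.28346544)
K = 0.27707545, rounded to 4 significant figures:

0.2771


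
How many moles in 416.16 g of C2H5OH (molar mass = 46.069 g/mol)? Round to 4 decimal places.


n = mass / M
n = 416.16 / 46.069
n = 9.03340641 mol, rounded to 4 dp:

9.0334 mol


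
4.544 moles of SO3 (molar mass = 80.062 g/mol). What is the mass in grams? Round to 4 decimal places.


mass = n * M
mass = 4.544 * 80.062
mass = 363.801728 g, rounded to 4 dp:

363.8017 g


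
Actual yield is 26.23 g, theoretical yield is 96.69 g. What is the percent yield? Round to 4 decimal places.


% yield = 100 * actual / theoretical
% yield = 100 * 26.23 / 96.69
% yield = 27.12793464 %, rounded to 4 dp:

27.1279 %


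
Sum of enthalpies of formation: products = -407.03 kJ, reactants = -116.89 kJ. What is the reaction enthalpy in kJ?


dH_rxn = sum(dH_f products) - sum(dH_f reactants)
dH_rxn = -407.03 - (-116.89)
dH_rxn = -290.14 kJ:

-290.14 kJ


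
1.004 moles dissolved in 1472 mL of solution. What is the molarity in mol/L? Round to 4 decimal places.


Convert volume to liters: V_L = V_mL / 1000.
V_L = 1472 / 1000 = 1.472 L
M = n / V_L = 1.004 / 1.472
M = 0.68206522 mol/L, rounded to 4 dp:

0.6821 mol/L


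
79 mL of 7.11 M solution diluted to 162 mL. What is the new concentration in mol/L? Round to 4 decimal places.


Dilution: M1*V1 = M2*V2, solve for M2.
M2 = M1*V1 / V2
M2 = 7.11 * 79 / 162
M2 = 561.69 / 162
M2 = 3.46722222 mol/L, rounded to 4 dp:

3.4672 mol/L


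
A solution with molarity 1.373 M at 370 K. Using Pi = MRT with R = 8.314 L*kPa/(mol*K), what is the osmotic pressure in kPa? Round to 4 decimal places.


Osmotic pressure (van't Hoff): Pi = M*R*T.
RT = 8.314 * 370 = 3076.18
Pi = 1.373 * 3076.18
Pi = 4223.59514 kPa, rounded to 4 dp:

4223.5951 kPa


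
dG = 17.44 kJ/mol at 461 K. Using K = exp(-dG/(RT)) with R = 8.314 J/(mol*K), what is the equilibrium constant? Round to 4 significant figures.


dG is in kJ/mol; multiply by 1000 to match R in J/(mol*K).
RT = 8.314 * 461 = 3832.754 J/mol
exponent = -dG*1000 / (RT) = -(17.44*1000) / 3832.754 = -4.5502529
K = exp(-4.5502529)
K = 0.010564532, rounded to 4 significant figures:

0.01056


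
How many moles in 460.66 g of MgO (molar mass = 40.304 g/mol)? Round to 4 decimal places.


n = mass / M
n = 460.66 / 40.304
n = 11.42963478 mol, rounded to 4 dp:

11.4296 mol


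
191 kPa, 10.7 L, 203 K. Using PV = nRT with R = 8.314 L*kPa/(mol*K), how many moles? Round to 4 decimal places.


PV = nRT, solve for n = PV / (RT).
PV = 191 * 10.7 = 2043.7
RT = 8.314 * 203 = 1687.742
n = 2043.7 / 1687.742
n = 1.21090783 mol, rounded to 4 dp:

1.2109 mol


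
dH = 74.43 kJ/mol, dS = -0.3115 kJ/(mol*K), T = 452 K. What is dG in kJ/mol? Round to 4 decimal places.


Gibbs: dG = dH - T*dS (consistent units, dS already in kJ/(mol*K)).
T*dS = 452 * -0.3115 = -140.798
dG = 74.43 - (-140.798)
dG = 215.228 kJ/mol, rounded to 4 dp:

215.2280 kJ/mol


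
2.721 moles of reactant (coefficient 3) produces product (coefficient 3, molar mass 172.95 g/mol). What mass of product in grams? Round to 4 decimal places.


Use the coefficient ratio to convert reactant moles to product moles, then multiply by the product's molar mass.
moles_P = moles_R * (coeff_P / coeff_R) = 2.721 * (3/3) = 2.721
mass_P = moles_P * M_P = 2.721 * 172.95
mass_P = 470.59695 g, rounded to 4 dp:

470.5970 g


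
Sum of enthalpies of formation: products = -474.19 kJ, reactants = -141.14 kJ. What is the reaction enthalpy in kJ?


dH_rxn = sum(dH_f products) - sum(dH_f reactants)
dH_rxn = -474.19 - (-141.14)
dH_rxn = -333.05 kJ:

-333.05 kJ


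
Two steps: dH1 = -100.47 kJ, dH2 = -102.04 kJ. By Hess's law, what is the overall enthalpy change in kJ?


Hess's law: enthalpy is a state function, so add the step enthalpies.
dH_total = dH1 + dH2 = -100.47 + (-102.04)
dH_total = -202.51 kJ:

-202.51 kJ


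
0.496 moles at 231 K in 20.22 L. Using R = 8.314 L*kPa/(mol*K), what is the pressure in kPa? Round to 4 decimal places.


PV = nRT, solve for P = nRT / V.
nRT = 0.496 * 8.314 * 231 = 952.5849
P = 952.5849 / 20.22
P = 47.11102374 kPa, rounded to 4 dp:

47.1110 kPa


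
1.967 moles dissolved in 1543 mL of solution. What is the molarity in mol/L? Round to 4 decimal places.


Convert volume to liters: V_L = V_mL / 1000.
V_L = 1543 / 1000 = 1.543 L
M = n / V_L = 1.967 / 1.543
M = 1.27478937 mol/L, rounded to 4 dp:

1.2748 mol/L


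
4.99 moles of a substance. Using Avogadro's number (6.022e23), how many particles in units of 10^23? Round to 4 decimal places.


N = n * NA, then divide by 1e23 for the requested units.
N / 1e23 = n * 6.022
N / 1e23 = 4.99 * 6.022
N / 1e23 = 30.04978, rounded to 4 dp:

30.0498


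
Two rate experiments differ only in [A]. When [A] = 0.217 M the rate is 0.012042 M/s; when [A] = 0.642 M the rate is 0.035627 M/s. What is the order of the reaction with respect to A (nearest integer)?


Rate is proportional to [A]^n, so rate2/rate1 = ([A]2/[A]1)^n. Take logs to solve for n.
rate2/rate1 = 0.035627 / 0.012042 = 2.9586
[A]2/[A]1 = 0.642 / 0.217 = 2.9585
n = ln(2.9586) / ln(2.9585) = 1.0
Nearest integer order:

1


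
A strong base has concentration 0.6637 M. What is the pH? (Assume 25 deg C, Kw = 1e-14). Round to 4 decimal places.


A strong base dissociates completely, so [OH-] equals the given concentration.
pOH = -log10([OH-]) = -log10(0.6637) = 0.178028
pH = 14 - pOH = 14 - 0.178028
pH = 13.821972, rounded to 4 dp:

13.8220


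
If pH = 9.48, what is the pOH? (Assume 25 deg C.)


At 25 deg C, pH + pOH = 14.
pOH = 14 - pH = 14 - 9.48
pOH = 4.52:

4.52


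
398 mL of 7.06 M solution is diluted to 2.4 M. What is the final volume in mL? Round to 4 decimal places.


Dilution: M1*V1 = M2*V2, solve for V2.
V2 = M1*V1 / M2
V2 = 7.06 * 398 / 2.4
V2 = 2809.88 / 2.4
V2 = 1170.78333333 mL, rounded to 4 dp:

1170.7833 mL


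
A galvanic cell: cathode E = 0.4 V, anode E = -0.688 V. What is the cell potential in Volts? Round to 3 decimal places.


Standard cell potential: E_cell = E_cathode - E_anode.
E_cell = 0.4 - (-0.688)
E_cell = 1.088 V, rounded to 3 dp:

1.088 V


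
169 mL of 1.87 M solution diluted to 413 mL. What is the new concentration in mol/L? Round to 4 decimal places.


Dilution: M1*V1 = M2*V2, solve for M2.
M2 = M1*V1 / V2
M2 = 1.87 * 169 / 413
M2 = 316.03 / 413
M2 = 0.76520581 mol/L, rounded to 4 dp:

0.7652 mol/L


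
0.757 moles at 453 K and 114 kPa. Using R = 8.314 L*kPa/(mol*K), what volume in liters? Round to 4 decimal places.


PV = nRT, solve for V = nRT / P.
nRT = 0.757 * 8.314 * 453 = 2851.0452
V = 2851.0452 / 114
V = 25.00916842 L, rounded to 4 dp:

25.0092 L


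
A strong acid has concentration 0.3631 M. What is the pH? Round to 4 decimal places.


A strong acid dissociates completely, so [H+] equals the given concentration.
pH = -log10([H+]) = -log10(0.3631)
pH = 0.43997375, rounded to 4 dp:

0.4400


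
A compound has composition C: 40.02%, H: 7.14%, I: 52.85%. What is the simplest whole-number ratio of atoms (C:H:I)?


Assume 100 g of compound, divide each mass% by atomic mass to get moles, then normalize by the smallest to get a raw atom ratio.
Moles per 100 g: C: 40.02/12.011 = 3.3319, H: 7.14/1.008 = 7.0833, I: 52.85/126.904 = 0.4165
Raw ratio (divide by min = 0.4165): C: 8.001, H: 17.009, I: 1.0
Multiply by 1 to clear fractions: C: 8.001 ~= 8, H: 17.009 ~= 17, I: 1.0 ~= 1
Reduce by GCD to get the simplest whole-number ratio:

8:17:1


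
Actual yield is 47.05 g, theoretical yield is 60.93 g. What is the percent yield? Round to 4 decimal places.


% yield = 100 * actual / theoretical
% yield = 100 * 47.05 / 60.93
% yield = 77.21976038 %, rounded to 4 dp:

77.2198 %


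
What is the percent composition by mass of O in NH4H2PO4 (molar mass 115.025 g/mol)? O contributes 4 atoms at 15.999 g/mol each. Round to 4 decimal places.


pct = 100 * (n_elem * M_elem) / M_total
mass_contribution = 4 * 15.999 = 63.996 g/mol
pct = 100 * 63.996 / 115.025
pct = 55.63660074 %, rounded to 4 dp:

55.6366 %


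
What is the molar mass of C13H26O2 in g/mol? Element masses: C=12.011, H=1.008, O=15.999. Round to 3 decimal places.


M = sum(count * atomic_mass) over atoms.
M = 13*12.011 + 26*1.008 + 2*15.999
M = 156.143 + 26.208 + 31.998
M = 214.349 g/mol, rounded to 3 dp:

214.349 g/mol


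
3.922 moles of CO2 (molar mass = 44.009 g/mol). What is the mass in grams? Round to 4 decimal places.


mass = n * M
mass = 3.922 * 44.009
mass = 172.603298 g, rounded to 4 dp:

172.6033 g


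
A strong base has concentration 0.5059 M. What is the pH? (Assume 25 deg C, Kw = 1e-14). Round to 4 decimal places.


A strong base dissociates completely, so [OH-] equals the given concentration.
pOH = -log10([OH-]) = -log10(0.5059) = 0.295935
pH = 14 - pOH = 14 - 0.295935
pH = 13.704065, rounded to 4 dp:

13.7041


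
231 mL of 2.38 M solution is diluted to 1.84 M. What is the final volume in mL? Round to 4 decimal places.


Dilution: M1*V1 = M2*V2, solve for V2.
V2 = M1*V1 / M2
V2 = 2.38 * 231 / 1.84
V2 = 549.78 / 1.84
V2 = 298.79347826 mL, rounded to 4 dp:

298.7935 mL


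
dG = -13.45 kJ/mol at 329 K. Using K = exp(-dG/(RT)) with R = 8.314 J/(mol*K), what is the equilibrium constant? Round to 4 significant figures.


dG is in kJ/mol; multiply by 1000 to match R in J/(mol*K).
RT = 8.314 * 329 = 2735.306 J/mol
exponent = -dG*1000 / (RT) = -(-13.45*1000) / 2735.306 = 4.91718294
K = exp(4.91718294)
K = 136.61721, rounded to 4 significant figures:

136.6


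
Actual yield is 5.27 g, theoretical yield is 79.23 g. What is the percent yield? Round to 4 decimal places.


% yield = 100 * actual / theoretical
% yield = 100 * 5.27 / 79.23
% yield = 6.65152089 %, rounded to 4 dp:

6.6515 %


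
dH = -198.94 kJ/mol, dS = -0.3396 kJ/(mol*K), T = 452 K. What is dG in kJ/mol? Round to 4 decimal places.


Gibbs: dG = dH - T*dS (consistent units, dS already in kJ/(mol*K)).
T*dS = 452 * -0.3396 = -153.4992
dG = -198.94 - (-153.4992)
dG = -45.4408 kJ/mol, rounded to 4 dp:

-45.4408 kJ/mol


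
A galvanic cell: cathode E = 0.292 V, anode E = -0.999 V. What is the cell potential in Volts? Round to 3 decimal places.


Standard cell potential: E_cell = E_cathode - E_anode.
E_cell = 0.292 - (-0.999)
E_cell = 1.291 V, rounded to 3 dp:

1.291 V


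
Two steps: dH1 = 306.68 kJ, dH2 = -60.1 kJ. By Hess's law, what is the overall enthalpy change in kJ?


Hess's law: enthalpy is a state function, so add the step enthalpies.
dH_total = dH1 + dH2 = 306.68 + (-60.1)
dH_total = 246.58 kJ:

246.58 kJ


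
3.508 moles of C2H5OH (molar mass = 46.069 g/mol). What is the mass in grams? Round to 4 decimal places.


mass = n * M
mass = 3.508 * 46.069
mass = 161.610052 g, rounded to 4 dp:

161.6101 g


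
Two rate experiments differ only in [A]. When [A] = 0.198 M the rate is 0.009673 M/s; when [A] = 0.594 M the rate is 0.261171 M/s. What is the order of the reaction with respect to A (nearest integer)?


Rate is proportional to [A]^n, so rate2/rate1 = ([A]2/[A]1)^n. Take logs to solve for n.
rate2/rate1 = 0.261171 / 0.009673 = 27.0
[A]2/[A]1 = 0.594 / 0.198 = 3.0
n = ln(27.0) / ln(3.0) = 3.0
Nearest integer order:

3


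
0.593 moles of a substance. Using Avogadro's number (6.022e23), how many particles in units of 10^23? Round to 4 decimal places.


N = n * NA, then divide by 1e23 for the requested units.
N / 1e23 = n * 6.022
N / 1e23 = 0.593 * 6.022
N / 1e23 = 3.571046, rounded to 4 dp:

3.5710


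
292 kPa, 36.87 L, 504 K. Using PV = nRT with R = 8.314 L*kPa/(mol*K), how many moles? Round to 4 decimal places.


PV = nRT, solve for n = PV / (RT).
PV = 292 * 36.87 = 10766.04
RT = 8.314 * 504 = 4190.256
n = 10766.04 / 4190.256
n = 2.56930364 mol, rounded to 4 dp:

2.5693 mol


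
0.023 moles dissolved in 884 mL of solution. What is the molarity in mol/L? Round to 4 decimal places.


Convert volume to liters: V_L = V_mL / 1000.
V_L = 884 / 1000 = 0.884 L
M = n / V_L = 0.023 / 0.884
M = 0.0260181 mol/L, rounded to 4 dp:

0.0260 mol/L


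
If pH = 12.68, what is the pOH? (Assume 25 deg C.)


At 25 deg C, pH + pOH = 14.
pOH = 14 - pH = 14 - 12.68
pOH = 1.32:

1.32


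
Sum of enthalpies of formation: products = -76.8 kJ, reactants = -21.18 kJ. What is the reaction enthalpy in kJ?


dH_rxn = sum(dH_f products) - sum(dH_f reactants)
dH_rxn = -76.8 - (-21.18)
dH_rxn = -55.62 kJ:

-55.62 kJ


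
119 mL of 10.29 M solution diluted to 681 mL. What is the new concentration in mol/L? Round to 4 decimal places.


Dilution: M1*V1 = M2*V2, solve for M2.
M2 = M1*V1 / V2
M2 = 10.29 * 119 / 681
M2 = 1224.51 / 681
M2 = 1.79810573 mol/L, rounded to 4 dp:

1.7981 mol/L


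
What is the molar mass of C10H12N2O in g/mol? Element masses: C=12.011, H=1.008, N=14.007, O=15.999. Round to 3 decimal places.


M = sum(count * atomic_mass) over atoms.
M = 10*12.011 + 12*1.008 + 2*14.007 + 1*15.999
M = 120.11 + 12.096 + 28.014 + 15.999
M = 176.219 g/mol, rounded to 3 dp:

176.219 g/mol


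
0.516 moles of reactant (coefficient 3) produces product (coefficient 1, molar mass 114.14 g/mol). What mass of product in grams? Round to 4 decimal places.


Use the coefficient ratio to convert reactant moles to product moles, then multiply by the product's molar mass.
moles_P = moles_R * (coeff_P / coeff_R) = 0.516 * (1/3) = 0.172
mass_P = moles_P * M_P = 0.172 * 114.14
mass_P = 19.63208 g, rounded to 4 dp:

19.6321 g


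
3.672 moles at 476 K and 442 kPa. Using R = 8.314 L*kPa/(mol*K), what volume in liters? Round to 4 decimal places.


PV = nRT, solve for V = nRT / P.
nRT = 3.672 * 8.314 * 476 = 14531.8078
V = 14531.8078 / 442
V = 32.87739321 L, rounded to 4 dp:

32.8774 L


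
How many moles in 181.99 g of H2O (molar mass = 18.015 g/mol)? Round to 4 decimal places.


n = mass / M
n = 181.99 / 18.015
n = 10.10213711 mol, rounded to 4 dp:

10.1021 mol


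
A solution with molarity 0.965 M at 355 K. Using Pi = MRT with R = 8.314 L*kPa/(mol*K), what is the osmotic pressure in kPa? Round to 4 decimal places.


Osmotic pressure (van't Hoff): Pi = M*R*T.
RT = 8.314 * 355 = 2951.47
Pi = 0.965 * 2951.47
Pi = 2848.16855 kPa, rounded to 4 dp:

2848.1686 kPa


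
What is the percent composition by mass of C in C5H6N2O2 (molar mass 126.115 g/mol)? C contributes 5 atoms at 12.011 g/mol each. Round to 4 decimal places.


pct = 100 * (n_elem * M_elem) / M_total
mass_contribution = 5 * 12.011 = 60.055 g/mol
pct = 100 * 60.055 / 126.115
pct = 47.61923641 %, rounded to 4 dp:

47.6192 %


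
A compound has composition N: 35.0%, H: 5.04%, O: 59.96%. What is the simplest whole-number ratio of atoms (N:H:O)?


Assume 100 g of compound, divide each mass% by atomic mass to get moles, then normalize by the smallest to get a raw atom ratio.
Moles per 100 g: N: 35.0/14.007 = 2.4988, H: 5.04/1.008 = 5.0, O: 59.96/15.999 = 3.7477
Raw ratio (divide by min = 2.4988): N: 1.0, H: 2.001, O: 1.5
Multiply by 2 to clear fractions: N: 2.0 ~= 2, H: 4.002 ~= 4, O: 3.0 ~= 3
Reduce by GCD to get the simplest whole-number ratio:

2:4:3


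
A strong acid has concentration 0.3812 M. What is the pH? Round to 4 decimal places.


A strong acid dissociates completely, so [H+] equals the given concentration.
pH = -log10([H+]) = -log10(0.3812)
pH = 0.41884711, rounded to 4 dp:

0.4188


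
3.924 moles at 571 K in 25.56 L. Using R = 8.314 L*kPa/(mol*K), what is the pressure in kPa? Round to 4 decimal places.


PV = nRT, solve for P = nRT / V.
nRT = 3.924 * 8.314 * 571 = 18628.3817
P = 18628.3817 / 25.56
P = 728.80992567 kPa, rounded to 4 dp:

728.8099 kPa


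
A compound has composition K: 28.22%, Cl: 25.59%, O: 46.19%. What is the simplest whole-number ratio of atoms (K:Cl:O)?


Assume 100 g of compound, divide each mass% by atomic mass to get moles, then normalize by the smallest to get a raw atom ratio.
Moles per 100 g: K: 28.22/39.098 = 0.7218, Cl: 25.59/35.453 = 0.7218, O: 46.19/15.999 = 2.8871
Raw ratio (divide by min = 0.7218): K: 1.0, Cl: 1.0, O: 4.0
Multiply by 1 to clear fractions: K: 1.0 ~= 1, Cl: 1.0 ~= 1, O: 4.0 ~= 4
Reduce by GCD to get the simplest whole-number ratio:

1:1:4


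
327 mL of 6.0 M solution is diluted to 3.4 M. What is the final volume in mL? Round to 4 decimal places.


Dilution: M1*V1 = M2*V2, solve for V2.
V2 = M1*V1 / M2
V2 = 6.0 * 327 / 3.4
V2 = 1962.0 / 3.4
V2 = 577.05882353 mL, rounded to 4 dp:

577.0588 mL


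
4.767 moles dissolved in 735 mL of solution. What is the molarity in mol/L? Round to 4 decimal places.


Convert volume to liters: V_L = V_mL / 1000.
V_L = 735 / 1000 = 0.735 L
M = n / V_L = 4.767 / 0.735
M = 6.48571429 mol/L, rounded to 4 dp:

6.4857 mol/L


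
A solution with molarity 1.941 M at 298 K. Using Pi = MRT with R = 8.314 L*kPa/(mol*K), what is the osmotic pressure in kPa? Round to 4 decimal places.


Osmotic pressure (van't Hoff): Pi = M*R*T.
RT = 8.314 * 298 = 2477.572
Pi = 1.941 * 2477.572
Pi = 4808.967252 kPa, rounded to 4 dp:

4808.9673 kPa


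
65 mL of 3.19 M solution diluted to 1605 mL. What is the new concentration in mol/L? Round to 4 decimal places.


Dilution: M1*V1 = M2*V2, solve for M2.
M2 = M1*V1 / V2
M2 = 3.19 * 65 / 1605
M2 = 207.35 / 1605
M2 = 0.12919003 mol/L, rounded to 4 dp:

0.1292 mol/L


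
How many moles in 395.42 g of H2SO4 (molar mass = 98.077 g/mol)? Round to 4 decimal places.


n = mass / M
n = 395.42 / 98.077
n = 4.03173017 mol, rounded to 4 dp:

4.0317 mol


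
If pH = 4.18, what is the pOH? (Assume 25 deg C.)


At 25 deg C, pH + pOH = 14.
pOH = 14 - pH = 14 - 4.18
pOH = 9.82:

9.82
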